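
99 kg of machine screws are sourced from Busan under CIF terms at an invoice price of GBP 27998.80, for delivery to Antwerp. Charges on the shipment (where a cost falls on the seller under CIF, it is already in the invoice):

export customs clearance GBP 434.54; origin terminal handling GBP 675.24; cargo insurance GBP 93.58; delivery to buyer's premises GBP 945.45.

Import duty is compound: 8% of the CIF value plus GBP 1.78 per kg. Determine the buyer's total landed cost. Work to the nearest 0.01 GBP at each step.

CIF: the seller pays costs through ocean freight and marine insurance to the destination port.
Already in the invoice (seller's account under CIF): export clearance, origin terminal, insurance — exclude.
The CIF price already equals the CIF value: 27998.80
Ad valorem component: 27998.80 × 8% = 2239.90
Specific component: 99 × 1.78 = 176.22
Import duty = 2239.90 + 176.22 = 2416.12
Buyer bears: delivery 945.45 + duty 2416.12 = 3361.57
Landed cost = invoice 27998.80 + 3361.57 = 31360.37

Total landed cost: GBP 31360.37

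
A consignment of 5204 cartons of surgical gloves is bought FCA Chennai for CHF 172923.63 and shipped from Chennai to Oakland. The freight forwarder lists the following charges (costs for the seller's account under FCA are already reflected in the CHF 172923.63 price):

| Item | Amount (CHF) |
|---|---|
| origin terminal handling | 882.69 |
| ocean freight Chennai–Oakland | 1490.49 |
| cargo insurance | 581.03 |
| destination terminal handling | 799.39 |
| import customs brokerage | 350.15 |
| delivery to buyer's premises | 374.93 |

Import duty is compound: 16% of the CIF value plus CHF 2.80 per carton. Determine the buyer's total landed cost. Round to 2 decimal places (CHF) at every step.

FCA: the seller delivers export-cleared goods to the carrier; the buyer bears costs from that point.
CIF value = FCA price + origin terminal + freight + insurance = 172923.63 + 882.69 + 1490.49 + 581.03 = 175877.84
Ad valorem component: 175877.84 × 16% = 28140.45
Specific component: 5204 × 2.80 = 14571.20
Import duty = 28140.45 + 14571.20 = 42711.65
Buyer bears: origin terminal 882.69 + freight 1490.49 + insurance 581.03 + destination terminal 799.39 + brokerage 350.15 + delivery 374.93 + duty 42711.65 = 47190.33
Landed cost = invoice 172923.63 + 47190.33 = 220113.96

Total landed cost: CHF 220113.96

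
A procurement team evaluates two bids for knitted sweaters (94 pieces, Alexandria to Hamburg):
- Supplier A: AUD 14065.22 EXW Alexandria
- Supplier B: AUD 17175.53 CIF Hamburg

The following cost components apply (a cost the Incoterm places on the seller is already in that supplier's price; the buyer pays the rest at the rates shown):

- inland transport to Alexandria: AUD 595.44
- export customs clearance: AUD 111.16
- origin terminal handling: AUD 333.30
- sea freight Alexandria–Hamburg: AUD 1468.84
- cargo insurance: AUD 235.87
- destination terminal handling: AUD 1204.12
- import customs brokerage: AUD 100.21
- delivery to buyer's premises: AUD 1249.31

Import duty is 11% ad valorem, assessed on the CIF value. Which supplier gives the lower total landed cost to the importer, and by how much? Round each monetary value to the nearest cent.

Supplier A (EXW):
CIF value = EXW price + inland to port + export clearance + origin terminal + freight + insurance = 14065.22 + 595.44 + 111.16 + 333.30 + 1468.84 + 235.87 = 16809.83
Import duty = 16809.83 × 11% = 1849.08
Buyer bears (A): 595.44 + 111.16 + 333.30 + 1468.84 + 235.87 + 1204.12 + 100.21 + 1249.31 = 5298.25
Landed cost (A) = invoice 14065.22 + 5298.25 + duty 1849.08 = 21212.55
Supplier B (CIF):
The CIF price already equals the CIF value: 17175.53
Import duty = 17175.53 × 11% = 1889.31
Buyer bears (B): 1204.12 + 100.21 + 1249.31 = 2553.64
Landed cost (B) = invoice 17175.53 + 2553.64 + duty 1889.31 = 21618.48
Difference = |21212.55 − 21618.48| = 405.93

Supplier A is cheaper by AUD 405.93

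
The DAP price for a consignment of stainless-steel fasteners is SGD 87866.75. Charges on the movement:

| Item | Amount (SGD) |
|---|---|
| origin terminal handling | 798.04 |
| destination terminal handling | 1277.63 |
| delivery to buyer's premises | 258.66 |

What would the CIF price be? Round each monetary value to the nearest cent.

Not relevant to the conversion: origin terminal — on the seller under both DAP and CIF; already in the DAP price and stays in the CIF price.
From DAP to CIF, the seller no longer bears: destination terminal, delivery.
CIF price = 87866.75 − 1277.63 − 258.66 = 86330.46

CIF price: SGD 86330.46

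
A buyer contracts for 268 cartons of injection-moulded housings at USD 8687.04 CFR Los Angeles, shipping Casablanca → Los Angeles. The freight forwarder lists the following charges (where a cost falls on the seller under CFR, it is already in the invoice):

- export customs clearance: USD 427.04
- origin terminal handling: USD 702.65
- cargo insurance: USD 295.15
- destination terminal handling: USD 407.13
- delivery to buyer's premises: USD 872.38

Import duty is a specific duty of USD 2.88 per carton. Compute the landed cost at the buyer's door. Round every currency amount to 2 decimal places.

CFR: the seller pays costs through ocean freight to the destination port, but not insurance.
Already in the invoice (seller's account under CFR): export clearance, origin terminal — exclude.
CIF value = CFR price + insurance = 8687.04 + 295.15 = 8982.19
Import duty = 268 × 2.88 = 771.84
Buyer bears: insurance 295.15 + destination terminal 407.13 + delivery 872.38 + duty 771.84 = 2346.50
Landed cost = invoice 8687.04 + 2346.50 = 11033.54

Total landed cost: USD 11033.54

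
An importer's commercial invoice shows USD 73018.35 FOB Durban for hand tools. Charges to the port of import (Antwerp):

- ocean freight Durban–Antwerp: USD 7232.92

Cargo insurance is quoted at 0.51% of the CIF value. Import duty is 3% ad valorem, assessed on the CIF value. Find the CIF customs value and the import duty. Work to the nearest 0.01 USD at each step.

Let C be the CIF value. C = FOB price + freight + 0.51% × C
C − 0.51% × C = 73018.35 + 7232.92
0.9949 × C = 80251.27
C = 80251.27 / 0.9949 = 80662.65
Insurance premium = 0.51% × 80662.65 = 411.38
Import duty = 80662.65 × 3% = 2419.88

CIF value: USD 80662.65; import duty: USD 2419.88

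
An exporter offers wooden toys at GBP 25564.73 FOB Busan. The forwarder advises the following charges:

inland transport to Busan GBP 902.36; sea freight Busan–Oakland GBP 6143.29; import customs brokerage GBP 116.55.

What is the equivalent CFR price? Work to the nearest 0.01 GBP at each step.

Not relevant to the conversion: inland to port — on the seller under both FOB and CFR; already in the FOB price and stays in the CFR price. brokerage — on the buyer under both terms; not part of either seller's price.
From FOB to CFR, the seller additionally bears: freight.
CFR price = 25564.73 + 6143.29 = 31708.02

CFR price: GBP 31708.02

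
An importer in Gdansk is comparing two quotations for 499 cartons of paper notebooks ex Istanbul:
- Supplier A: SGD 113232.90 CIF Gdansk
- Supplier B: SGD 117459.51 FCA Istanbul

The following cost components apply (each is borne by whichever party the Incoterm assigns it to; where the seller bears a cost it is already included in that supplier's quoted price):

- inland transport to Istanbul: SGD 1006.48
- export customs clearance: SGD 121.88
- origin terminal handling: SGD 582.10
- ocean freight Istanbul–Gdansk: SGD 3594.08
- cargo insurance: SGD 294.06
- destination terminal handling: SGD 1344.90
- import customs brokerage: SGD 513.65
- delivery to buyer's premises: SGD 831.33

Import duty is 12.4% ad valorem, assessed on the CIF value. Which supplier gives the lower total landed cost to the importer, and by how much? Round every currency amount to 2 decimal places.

Supplier A (CIF):
The CIF price already equals the CIF value: 113232.90
Import duty = 113232.90 × 12.4% = 14040.88
Buyer bears (A): 1344.90 + 513.65 + 831.33 = 2689.88
Landed cost (A) = invoice 113232.90 + 2689.88 + duty 14040.88 = 129963.66
Supplier B (FCA):
CIF value = FCA price + origin terminal + freight + insurance = 117459.51 + 582.10 + 3594.08 + 294.06 = 121929.75
Import duty = 121929.75 × 12.4% = 15119.29
Buyer bears (B): 582.10 + 3594.08 + 294.06 + 1344.90 + 513.65 + 831.33 = 7160.12
Landed cost (B) = invoice 117459.51 + 7160.12 + duty 15119.29 = 139738.92
Difference = |129963.66 − 139738.92| = 9775.26

Supplier A is cheaper by SGD 9775.26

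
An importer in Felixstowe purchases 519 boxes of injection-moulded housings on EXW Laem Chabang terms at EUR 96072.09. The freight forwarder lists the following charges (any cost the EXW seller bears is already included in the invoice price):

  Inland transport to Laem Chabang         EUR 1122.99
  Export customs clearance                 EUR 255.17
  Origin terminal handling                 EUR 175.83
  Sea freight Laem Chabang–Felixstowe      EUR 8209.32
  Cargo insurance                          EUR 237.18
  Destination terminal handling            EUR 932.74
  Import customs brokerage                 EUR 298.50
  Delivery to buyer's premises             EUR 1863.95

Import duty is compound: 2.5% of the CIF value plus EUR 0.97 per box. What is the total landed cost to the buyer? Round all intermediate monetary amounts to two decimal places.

EXW: the seller makes goods available at their premises; the buyer bears all onward costs.
CIF value = EXW price + inland to port + export clearance + origin terminal + freight + insurance = 96072.09 + 1122.99 + 255.17 + 175.83 + 8209.32 + 237.18 = 106072.58
Ad valorem component: 106072.58 × 2.5% = 2651.81
Specific component: 519 × 0.97 = 503.43
Import duty = 2651.81 + 503.43 = 3155.24
Buyer bears: inland to port 1122.99 + export clearance 255.17 + origin terminal 175.83 + freight 8209.32 + insurance 237.18 + destination terminal 932.74 + brokerage 298.50 + delivery 1863.95 + duty 3155.24 = 16250.92
Landed cost = invoice 96072.09 + 16250.92 = 112323.01

Total landed cost: EUR 112323.01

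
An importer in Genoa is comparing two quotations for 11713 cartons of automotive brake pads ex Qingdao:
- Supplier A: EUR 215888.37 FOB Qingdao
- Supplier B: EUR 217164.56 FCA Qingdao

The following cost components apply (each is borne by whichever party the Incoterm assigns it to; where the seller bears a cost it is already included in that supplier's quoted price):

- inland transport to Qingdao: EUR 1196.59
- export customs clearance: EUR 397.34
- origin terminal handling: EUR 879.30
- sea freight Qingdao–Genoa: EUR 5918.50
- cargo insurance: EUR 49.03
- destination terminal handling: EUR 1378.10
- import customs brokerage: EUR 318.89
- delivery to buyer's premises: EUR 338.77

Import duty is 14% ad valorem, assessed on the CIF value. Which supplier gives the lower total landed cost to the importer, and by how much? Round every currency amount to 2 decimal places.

Supplier A (FOB):
CIF value = FOB price + freight + insurance = 215888.37 + 5918.50 + 49.03 = 221855.90
Import duty = 221855.90 × 14% = 31059.83
Buyer bears (A): 5918.50 + 49.03 + 1378.10 + 318.89 + 338.77 = 8003.29
Landed cost (A) = invoice 215888.37 + 8003.29 + duty 31059.83 = 254951.49
Supplier B (FCA):
CIF value = FCA price + origin terminal + freight + insurance = 217164.56 + 879.30 + 5918.50 + 49.03 = 224011.39
Import duty = 224011.39 × 14% = 31361.59
Buyer bears (B): 879.30 + 5918.50 + 49.03 + 1378.10 + 318.89 + 338.77 = 8882.59
Landed cost (B) = invoice 217164.56 + 8882.59 + duty 31361.59 = 257408.74
Difference = |254951.49 − 257408.74| = 2457.25

Supplier A is cheaper by EUR 2457.25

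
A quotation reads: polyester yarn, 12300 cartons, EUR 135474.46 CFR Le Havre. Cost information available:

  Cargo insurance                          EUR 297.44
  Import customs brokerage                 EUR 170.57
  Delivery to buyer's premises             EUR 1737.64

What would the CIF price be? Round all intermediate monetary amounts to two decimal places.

Not relevant to the conversion: delivery, brokerage — on the buyer under both terms; not part of either seller's price.
From CFR to CIF, the seller additionally bears: insurance.
CIF price = 135474.46 + 297.44 = 135771.90

CIF price: EUR 135771.90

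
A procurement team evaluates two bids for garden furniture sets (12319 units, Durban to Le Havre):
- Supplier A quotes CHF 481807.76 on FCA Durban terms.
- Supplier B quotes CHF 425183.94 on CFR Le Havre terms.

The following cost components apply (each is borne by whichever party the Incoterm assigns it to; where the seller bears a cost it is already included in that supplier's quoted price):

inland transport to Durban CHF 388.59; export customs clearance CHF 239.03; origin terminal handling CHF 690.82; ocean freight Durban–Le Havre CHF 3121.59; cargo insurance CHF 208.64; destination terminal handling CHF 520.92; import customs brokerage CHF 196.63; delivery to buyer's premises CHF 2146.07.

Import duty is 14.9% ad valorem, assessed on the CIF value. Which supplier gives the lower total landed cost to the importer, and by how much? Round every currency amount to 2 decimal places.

Supplier B is cheaper by CHF 69441.23

Supplier A (FCA):
CIF value = FCA price + origin terminal + freight + insurance = 481807.76 + 690.82 + 3121.59 + 208.64 = 485828.81
Import duty = 485828.81 × 14.9% = 72388.49
Buyer bears (A): 690.82 + 3121.59 + 208.64 + 520.92 + 196.63 + 2146.07 = 6884.67
Landed cost (A) = invoice 481807.76 + 6884.67 + duty 72388.49 = 561080.92
Supplier B (CFR):
CIF value = CFR price + insurance = 425183.94 + 208.64 = 425392.58
Import duty = 425392.58 × 14.9% = 63383.49
Buyer bears (B): 208.64 + 520.92 + 196.63 + 2146.07 = 3072.26
Landed cost (B) = invoice 425183.94 + 3072.26 + duty 63383.49 = 491639.69
Difference = |561080.92 − 491639.69| = 69441.23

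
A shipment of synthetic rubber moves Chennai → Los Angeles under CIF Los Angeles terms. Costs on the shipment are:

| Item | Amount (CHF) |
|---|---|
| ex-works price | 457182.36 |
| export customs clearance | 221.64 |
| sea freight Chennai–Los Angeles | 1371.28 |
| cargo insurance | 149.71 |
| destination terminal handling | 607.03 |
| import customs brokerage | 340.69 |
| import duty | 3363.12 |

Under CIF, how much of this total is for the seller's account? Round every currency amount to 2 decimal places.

Seller's account: CHF 458924.99

CIF: the seller pays costs through ocean freight and marine insurance to the destination port.
Seller's account: goods 457182.36 + export clearance 221.64 + freight 1371.28 + insurance 149.71 = 458924.99
Buyer's account: destination terminal 607.03 + brokerage 340.69 + duty 3363.12 = 4310.84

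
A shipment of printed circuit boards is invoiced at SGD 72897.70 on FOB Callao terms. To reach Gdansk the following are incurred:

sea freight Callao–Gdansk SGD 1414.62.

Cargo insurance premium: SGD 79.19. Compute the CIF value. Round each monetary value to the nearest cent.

CIF value: SGD 74391.51

CIF = FOB price + freight + insurance
CIF = 72897.70 + 1414.62 + 79.19 = 74391.51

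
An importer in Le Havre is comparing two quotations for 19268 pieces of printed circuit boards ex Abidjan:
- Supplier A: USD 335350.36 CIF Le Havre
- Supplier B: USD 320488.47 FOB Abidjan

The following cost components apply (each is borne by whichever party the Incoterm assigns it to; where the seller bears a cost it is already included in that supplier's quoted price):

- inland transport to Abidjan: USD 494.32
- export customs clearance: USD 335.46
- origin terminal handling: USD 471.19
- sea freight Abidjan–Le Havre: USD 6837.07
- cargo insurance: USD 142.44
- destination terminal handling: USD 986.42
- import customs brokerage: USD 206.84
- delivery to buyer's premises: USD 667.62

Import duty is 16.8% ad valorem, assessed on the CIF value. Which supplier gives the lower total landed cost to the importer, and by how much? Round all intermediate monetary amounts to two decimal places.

Supplier B is cheaper by USD 9206.62

Supplier A (CIF):
The CIF price already equals the CIF value: 335350.36
Import duty = 335350.36 × 16.8% = 56338.86
Buyer bears (A): 986.42 + 206.84 + 667.62 = 1860.88
Landed cost (A) = invoice 335350.36 + 1860.88 + duty 56338.86 = 393550.10
Supplier B (FOB):
CIF value = FOB price + freight + insurance = 320488.47 + 6837.07 + 142.44 = 327467.98
Import duty = 327467.98 × 16.8% = 55014.62
Buyer bears (B): 6837.07 + 142.44 + 986.42 + 206.84 + 667.62 = 8840.39
Landed cost (B) = invoice 320488.47 + 8840.39 + duty 55014.62 = 384343.48
Difference = |393550.10 − 384343.48| = 9206.62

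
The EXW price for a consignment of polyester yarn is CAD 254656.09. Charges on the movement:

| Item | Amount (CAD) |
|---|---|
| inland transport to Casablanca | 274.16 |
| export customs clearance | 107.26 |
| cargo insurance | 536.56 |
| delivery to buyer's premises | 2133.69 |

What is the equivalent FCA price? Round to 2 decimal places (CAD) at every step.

FCA price: CAD 255037.51

Not relevant to the conversion: insurance, delivery — on the buyer under both terms; not part of either seller's price.
From EXW to FCA, the seller additionally bears: inland to port, export clearance.
FCA price = 254656.09 + 274.16 + 107.26 = 255037.51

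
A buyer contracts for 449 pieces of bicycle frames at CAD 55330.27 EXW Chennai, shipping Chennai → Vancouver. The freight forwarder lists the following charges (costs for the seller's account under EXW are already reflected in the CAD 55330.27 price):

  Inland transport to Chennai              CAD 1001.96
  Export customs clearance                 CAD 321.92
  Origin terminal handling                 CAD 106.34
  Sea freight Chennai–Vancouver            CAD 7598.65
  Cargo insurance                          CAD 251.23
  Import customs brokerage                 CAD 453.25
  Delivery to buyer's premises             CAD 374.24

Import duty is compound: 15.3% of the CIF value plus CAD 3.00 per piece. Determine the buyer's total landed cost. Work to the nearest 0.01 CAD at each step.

Total landed cost: CAD 76670.25

EXW: the seller makes goods available at their premises; the buyer bears all onward costs.
CIF value = EXW price + inland to port + export clearance + origin terminal + freight + insurance = 55330.27 + 1001.96 + 321.92 + 106.34 + 7598.65 + 251.23 = 64610.37
Ad valorem component: 64610.37 × 15.3% = 9885.39
Specific component: 449 × 3.00 = 1347.00
Import duty = 9885.39 + 1347.00 = 11232.39
Buyer bears: inland to port 1001.96 + export clearance 321.92 + origin terminal 106.34 + freight 7598.65 + insurance 251.23 + brokerage 453.25 + delivery 374.24 + duty 11232.39 = 21339.98
Landed cost = invoice 55330.27 + 21339.98 = 76670.25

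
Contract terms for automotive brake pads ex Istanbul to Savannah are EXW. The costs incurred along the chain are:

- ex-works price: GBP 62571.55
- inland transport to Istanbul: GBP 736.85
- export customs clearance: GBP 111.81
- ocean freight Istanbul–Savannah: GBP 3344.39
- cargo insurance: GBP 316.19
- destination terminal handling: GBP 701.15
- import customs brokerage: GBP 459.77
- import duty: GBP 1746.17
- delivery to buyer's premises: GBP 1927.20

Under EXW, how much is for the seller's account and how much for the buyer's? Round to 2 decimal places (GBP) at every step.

Seller: GBP 62571.55; buyer: GBP 9343.53

EXW: the seller makes goods available at their premises; the buyer bears all onward costs.
Seller's account: goods 62571.55 = 62571.55
Buyer's account: inland to port 736.85 + export clearance 111.81 + freight 3344.39 + insurance 316.19 + destination terminal 701.15 + brokerage 459.77 + duty 1746.17 + delivery 1927.20 = 9343.53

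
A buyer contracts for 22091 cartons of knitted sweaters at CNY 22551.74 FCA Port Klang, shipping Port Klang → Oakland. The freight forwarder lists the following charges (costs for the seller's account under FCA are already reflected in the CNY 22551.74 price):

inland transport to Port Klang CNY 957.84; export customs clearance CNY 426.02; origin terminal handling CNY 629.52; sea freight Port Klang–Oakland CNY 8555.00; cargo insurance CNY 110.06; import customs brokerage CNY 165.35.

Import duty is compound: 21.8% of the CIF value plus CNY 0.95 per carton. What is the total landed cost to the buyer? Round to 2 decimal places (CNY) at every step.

FCA: the seller delivers export-cleared goods to the carrier; the buyer bears costs from that point.
Already in the invoice (seller's account under FCA): inland to port, export clearance — exclude.
CIF value = FCA price + origin terminal + freight + insurance = 22551.74 + 629.52 + 8555.00 + 110.06 = 31846.32
Ad valorem component: 31846.32 × 21.8% = 6942.50
Specific component: 22091 × 0.95 = 20986.45
Import duty = 6942.50 + 20986.45 = 27928.95
Buyer bears: origin terminal 629.52 + freight 8555.00 + insurance 110.06 + brokerage 165.35 + duty 27928.95 = 37388.88
Landed cost = invoice 22551.74 + 37388.88 = 59940.62

Total landed cost: CNY 59940.62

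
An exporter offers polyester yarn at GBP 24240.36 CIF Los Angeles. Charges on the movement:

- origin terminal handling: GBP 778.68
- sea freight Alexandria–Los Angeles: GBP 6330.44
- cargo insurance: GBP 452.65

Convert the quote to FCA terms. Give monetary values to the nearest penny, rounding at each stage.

From CIF to FCA, the seller no longer bears: origin terminal, freight, insurance.
FCA price = 24240.36 − 778.68 − 6330.44 − 452.65 = 16678.59

FCA price: GBP 16678.59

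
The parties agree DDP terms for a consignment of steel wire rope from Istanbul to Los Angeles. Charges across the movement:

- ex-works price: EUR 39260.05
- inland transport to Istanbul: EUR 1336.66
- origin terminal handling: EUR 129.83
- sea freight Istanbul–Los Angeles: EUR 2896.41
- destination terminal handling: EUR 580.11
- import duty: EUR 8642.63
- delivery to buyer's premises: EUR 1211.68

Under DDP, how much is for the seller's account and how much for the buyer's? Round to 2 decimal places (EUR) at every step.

Seller: EUR 54057.37; buyer: EUR 0.00

DDP: the seller bears all costs including import duty.
Seller's account: goods 39260.05 + inland to port 1336.66 + origin terminal 129.83 + freight 2896.41 + destination terminal 580.11 + duty 8642.63 + delivery 1211.68 = 54057.37
Buyer's account: 0.00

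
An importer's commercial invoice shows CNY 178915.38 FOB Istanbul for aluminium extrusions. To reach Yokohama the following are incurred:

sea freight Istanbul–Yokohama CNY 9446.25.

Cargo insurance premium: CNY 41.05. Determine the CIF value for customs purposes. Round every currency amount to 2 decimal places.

CIF = FOB price + freight + insurance
CIF = 178915.38 + 9446.25 + 41.05 = 188402.68

CIF value: CNY 188402.68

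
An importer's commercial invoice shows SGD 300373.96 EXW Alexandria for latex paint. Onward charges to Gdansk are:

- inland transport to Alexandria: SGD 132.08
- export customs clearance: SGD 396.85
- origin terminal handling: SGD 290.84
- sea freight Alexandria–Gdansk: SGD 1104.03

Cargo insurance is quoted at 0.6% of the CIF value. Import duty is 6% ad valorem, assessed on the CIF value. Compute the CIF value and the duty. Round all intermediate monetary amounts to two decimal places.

Let C be the CIF value. C = EXW price + pre-shipment costs + freight + 0.6% × C
C − 0.6% × C = 300373.96 + 132.08 + 396.85 + 290.84 + 1104.03
0.994 × C = 302297.76
C = 302297.76 / 0.994 = 304122.49
Insurance premium = 0.6% × 304122.49 = 1824.73
Import duty = 304122.49 × 6% = 18247.35

CIF value: SGD 304122.49; import duty: SGD 18247.35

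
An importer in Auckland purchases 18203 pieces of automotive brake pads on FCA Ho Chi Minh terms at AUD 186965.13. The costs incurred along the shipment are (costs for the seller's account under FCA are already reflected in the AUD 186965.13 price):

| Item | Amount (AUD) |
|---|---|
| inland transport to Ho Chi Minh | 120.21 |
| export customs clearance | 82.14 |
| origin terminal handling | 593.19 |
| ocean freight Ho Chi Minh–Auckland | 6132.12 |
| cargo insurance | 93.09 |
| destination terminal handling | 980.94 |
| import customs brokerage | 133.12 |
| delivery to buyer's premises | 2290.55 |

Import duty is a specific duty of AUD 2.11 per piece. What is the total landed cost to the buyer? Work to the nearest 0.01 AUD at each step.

FCA: the seller delivers export-cleared goods to the carrier; the buyer bears costs from that point.
Already in the invoice (seller's account under FCA): inland to port, export clearance — exclude.
CIF value = FCA price + origin terminal + freight + insurance = 186965.13 + 593.19 + 6132.12 + 93.09 = 193783.53
Import duty = 18203 × 2.11 = 38408.33
Buyer bears: origin terminal 593.19 + freight 6132.12 + insurance 93.09 + destination terminal 980.94 + brokerage 133.12 + delivery 2290.55 + duty 38408.33 = 48631.34
Landed cost = invoice 186965.13 + 48631.34 = 235596.47

Total landed cost: AUD 235596.47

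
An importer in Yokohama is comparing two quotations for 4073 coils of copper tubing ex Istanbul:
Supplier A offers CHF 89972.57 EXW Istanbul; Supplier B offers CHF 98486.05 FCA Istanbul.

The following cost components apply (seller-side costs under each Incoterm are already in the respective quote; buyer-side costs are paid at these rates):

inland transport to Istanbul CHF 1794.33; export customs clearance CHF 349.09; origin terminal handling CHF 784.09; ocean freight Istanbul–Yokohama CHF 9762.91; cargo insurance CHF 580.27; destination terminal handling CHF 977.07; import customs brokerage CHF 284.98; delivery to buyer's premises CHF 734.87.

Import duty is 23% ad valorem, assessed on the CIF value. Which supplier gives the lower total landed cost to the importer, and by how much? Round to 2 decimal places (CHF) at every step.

Supplier A is cheaper by CHF 7835.17

Supplier A (EXW):
CIF value = EXW price + inland to port + export clearance + origin terminal + freight + insurance = 89972.57 + 1794.33 + 349.09 + 784.09 + 9762.91 + 580.27 = 103243.26
Import duty = 103243.26 × 23% = 23745.95
Buyer bears (A): 1794.33 + 349.09 + 784.09 + 9762.91 + 580.27 + 977.07 + 284.98 + 734.87 = 15267.61
Landed cost (A) = invoice 89972.57 + 15267.61 + duty 23745.95 = 128986.13
Supplier B (FCA):
CIF value = FCA price + origin terminal + freight + insurance = 98486.05 + 784.09 + 9762.91 + 580.27 = 109613.32
Import duty = 109613.32 × 23% = 25211.06
Buyer bears (B): 784.09 + 9762.91 + 580.27 + 977.07 + 284.98 + 734.87 = 13124.19
Landed cost (B) = invoice 98486.05 + 13124.19 + duty 25211.06 = 136821.30
Difference = |128986.13 − 136821.30| = 7835.17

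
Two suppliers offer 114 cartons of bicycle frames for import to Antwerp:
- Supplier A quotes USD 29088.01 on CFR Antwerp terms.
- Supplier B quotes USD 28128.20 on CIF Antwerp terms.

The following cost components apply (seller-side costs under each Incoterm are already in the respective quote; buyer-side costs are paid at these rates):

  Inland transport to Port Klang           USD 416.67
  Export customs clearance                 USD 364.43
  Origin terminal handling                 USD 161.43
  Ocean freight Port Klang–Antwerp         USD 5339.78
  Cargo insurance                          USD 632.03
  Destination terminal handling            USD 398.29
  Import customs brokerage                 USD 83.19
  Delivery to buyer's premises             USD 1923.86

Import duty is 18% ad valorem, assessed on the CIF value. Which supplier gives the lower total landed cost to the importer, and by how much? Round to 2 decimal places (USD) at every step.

Supplier A (CFR):
CIF value = CFR price + insurance = 29088.01 + 632.03 = 29720.04
Import duty = 29720.04 × 18% = 5349.61
Buyer bears (A): 632.03 + 398.29 + 83.19 + 1923.86 = 3037.37
Landed cost (A) = invoice 29088.01 + 3037.37 + duty 5349.61 = 37474.99
Supplier B (CIF):
The CIF price already equals the CIF value: 28128.20
Import duty = 28128.20 × 18% = 5063.08
Buyer bears (B): 398.29 + 83.19 + 1923.86 = 2405.34
Landed cost (B) = invoice 28128.20 + 2405.34 + duty 5063.08 = 35596.62
Difference = |37474.99 − 35596.62| = 1878.37

Supplier B is cheaper by USD 1878.37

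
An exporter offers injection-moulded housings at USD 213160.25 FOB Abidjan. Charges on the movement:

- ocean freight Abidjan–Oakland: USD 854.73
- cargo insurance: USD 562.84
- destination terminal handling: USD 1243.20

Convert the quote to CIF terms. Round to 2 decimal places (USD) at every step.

Not relevant to the conversion: destination terminal — on the buyer under both terms; not part of either seller's price.
From FOB to CIF, the seller additionally bears: freight, insurance.
CIF price = 213160.25 + 854.73 + 562.84 = 214577.82

CIF price: USD 214577.82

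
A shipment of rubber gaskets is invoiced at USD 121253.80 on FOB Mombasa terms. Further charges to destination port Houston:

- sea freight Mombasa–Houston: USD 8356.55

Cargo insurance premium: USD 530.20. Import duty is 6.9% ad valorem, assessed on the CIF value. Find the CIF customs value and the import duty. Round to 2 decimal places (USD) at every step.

CIF = FOB price + freight + insurance
CIF = 121253.80 + 8356.55 + 530.20 = 130140.55
Import duty = 130140.55 × 6.9% = 8979.70

CIF value: USD 130140.55; import duty: USD 8979.70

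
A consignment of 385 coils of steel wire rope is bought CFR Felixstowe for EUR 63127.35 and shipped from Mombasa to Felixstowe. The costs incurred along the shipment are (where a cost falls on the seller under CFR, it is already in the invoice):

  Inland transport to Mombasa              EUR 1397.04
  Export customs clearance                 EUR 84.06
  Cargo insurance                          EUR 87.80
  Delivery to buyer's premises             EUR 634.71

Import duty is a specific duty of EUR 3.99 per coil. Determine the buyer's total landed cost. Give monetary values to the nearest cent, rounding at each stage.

Total landed cost: EUR 65386.01

CFR: the seller pays costs through ocean freight to the destination port, but not insurance.
Already in the invoice (seller's account under CFR): inland to port, export clearance — exclude.
CIF value = CFR price + insurance = 63127.35 + 87.80 = 63215.15
Import duty = 385 × 3.99 = 1536.15
Buyer bears: insurance 87.80 + delivery 634.71 + duty 1536.15 = 2258.66
Landed cost = invoice 63127.35 + 2258.66 = 65386.01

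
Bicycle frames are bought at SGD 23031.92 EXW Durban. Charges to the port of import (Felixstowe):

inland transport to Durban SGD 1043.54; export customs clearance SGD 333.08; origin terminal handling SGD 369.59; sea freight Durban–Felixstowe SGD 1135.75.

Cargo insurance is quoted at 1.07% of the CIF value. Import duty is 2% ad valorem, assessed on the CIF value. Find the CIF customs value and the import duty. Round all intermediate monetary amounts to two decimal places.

Let C be the CIF value. C = EXW price + pre-shipment costs + freight + 1.07% × C
C − 1.07% × C = 23031.92 + 1043.54 + 333.08 + 369.59 + 1135.75
0.9893 × C = 25913.88
C = 25913.88 / 0.9893 = 26194.16
Insurance premium = 1.07% × 26194.16 = 280.28
Import duty = 26194.16 × 2% = 523.88

CIF value: SGD 26194.16; import duty: SGD 523.88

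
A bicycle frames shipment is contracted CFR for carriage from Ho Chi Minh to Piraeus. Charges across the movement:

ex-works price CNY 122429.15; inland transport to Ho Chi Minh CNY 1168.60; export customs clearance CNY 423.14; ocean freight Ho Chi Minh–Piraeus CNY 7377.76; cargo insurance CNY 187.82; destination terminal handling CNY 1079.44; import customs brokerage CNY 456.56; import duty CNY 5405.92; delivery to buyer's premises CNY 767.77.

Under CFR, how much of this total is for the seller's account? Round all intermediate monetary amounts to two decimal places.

Seller's account: CNY 131398.65

CFR: the seller pays costs through ocean freight to the destination port, but not insurance.
Seller's account: goods 122429.15 + inland to port 1168.60 + export clearance 423.14 + freight 7377.76 = 131398.65
Buyer's account: insurance 187.82 + destination terminal 1079.44 + brokerage 456.56 + duty 5405.92 + delivery 767.77 = 7897.51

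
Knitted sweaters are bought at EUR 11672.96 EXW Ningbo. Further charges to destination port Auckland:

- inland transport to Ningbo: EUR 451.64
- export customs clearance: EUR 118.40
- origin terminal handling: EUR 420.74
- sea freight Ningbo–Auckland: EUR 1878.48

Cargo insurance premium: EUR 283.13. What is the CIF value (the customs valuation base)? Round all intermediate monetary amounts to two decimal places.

CIF = EXW price + pre-shipment costs + freight + insurance
CIF = 11672.96 + 451.64 + 118.40 + 420.74 + 1878.48 + 283.13 = 14825.35

CIF value: EUR 14825.35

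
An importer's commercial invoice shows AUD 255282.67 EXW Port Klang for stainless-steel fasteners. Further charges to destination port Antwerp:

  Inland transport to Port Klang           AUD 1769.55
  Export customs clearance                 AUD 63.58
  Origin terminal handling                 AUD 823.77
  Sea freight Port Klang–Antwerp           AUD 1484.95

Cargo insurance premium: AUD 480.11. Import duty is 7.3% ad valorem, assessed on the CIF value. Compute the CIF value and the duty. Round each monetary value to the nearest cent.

CIF value: AUD 259904.63; import duty: AUD 18973.04

CIF = EXW price + pre-shipment costs + freight + insurance
CIF = 255282.67 + 1769.55 + 63.58 + 823.77 + 1484.95 + 480.11 = 259904.63
Import duty = 259904.63 × 7.3% = 18973.04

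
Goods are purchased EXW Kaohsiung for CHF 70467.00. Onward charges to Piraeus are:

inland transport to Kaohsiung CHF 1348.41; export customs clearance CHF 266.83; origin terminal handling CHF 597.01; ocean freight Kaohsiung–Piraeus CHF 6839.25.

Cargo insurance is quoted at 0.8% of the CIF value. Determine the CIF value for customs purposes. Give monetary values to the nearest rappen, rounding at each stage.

CIF value: CHF 80159.78

Let C be the CIF value. C = EXW price + pre-shipment costs + freight + 0.8% × C
C − 0.8% × C = 70467.00 + 1348.41 + 266.83 + 597.01 + 6839.25
0.992 × C = 79518.50
C = 79518.50 / 0.992 = 80159.78
Insurance premium = 0.8% × 80159.78 = 641.28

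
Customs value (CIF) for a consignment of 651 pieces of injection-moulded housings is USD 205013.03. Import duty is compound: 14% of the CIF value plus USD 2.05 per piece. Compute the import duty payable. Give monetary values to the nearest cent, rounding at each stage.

Import duty: USD 30036.37

Ad valorem component: 205013.03 × 14% = 28701.82
Specific component: 651 × 2.05 = 1334.55
Import duty = 28701.82 + 1334.55 = 30036.37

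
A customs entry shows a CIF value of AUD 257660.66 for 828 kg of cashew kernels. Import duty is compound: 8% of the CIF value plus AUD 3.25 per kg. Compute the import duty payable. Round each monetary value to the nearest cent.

Ad valorem component: 257660.66 × 8% = 20612.85
Specific component: 828 × 3.25 = 2691.00
Import duty = 20612.85 + 2691.00 = 23303.85

Import duty: AUD 23303.85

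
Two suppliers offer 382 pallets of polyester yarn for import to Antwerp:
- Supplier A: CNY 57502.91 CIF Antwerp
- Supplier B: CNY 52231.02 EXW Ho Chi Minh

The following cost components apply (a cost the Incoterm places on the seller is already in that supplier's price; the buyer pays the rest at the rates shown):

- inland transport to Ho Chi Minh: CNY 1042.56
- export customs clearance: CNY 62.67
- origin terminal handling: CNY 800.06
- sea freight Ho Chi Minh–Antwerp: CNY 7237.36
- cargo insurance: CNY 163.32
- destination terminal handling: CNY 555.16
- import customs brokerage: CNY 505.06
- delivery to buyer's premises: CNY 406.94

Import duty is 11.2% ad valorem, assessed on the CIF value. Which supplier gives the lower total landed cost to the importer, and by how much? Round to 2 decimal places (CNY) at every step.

Supplier A is cheaper by CNY 4485.89

Supplier A (CIF):
The CIF price already equals the CIF value: 57502.91
Import duty = 57502.91 × 11.2% = 6440.33
Buyer bears (A): 555.16 + 505.06 + 406.94 = 1467.16
Landed cost (A) = invoice 57502.91 + 1467.16 + duty 6440.33 = 65410.40
Supplier B (EXW):
CIF value = EXW price + inland to port + export clearance + origin terminal + freight + insurance = 52231.02 + 1042.56 + 62.67 + 800.06 + 7237.36 + 163.32 = 61536.99
Import duty = 61536.99 × 11.2% = 6892.14
Buyer bears (B): 1042.56 + 62.67 + 800.06 + 7237.36 + 163.32 + 555.16 + 505.06 + 406.94 = 10773.13
Landed cost (B) = invoice 52231.02 + 10773.13 + duty 6892.14 = 69896.29
Difference = |65410.40 − 69896.29| = 4485.89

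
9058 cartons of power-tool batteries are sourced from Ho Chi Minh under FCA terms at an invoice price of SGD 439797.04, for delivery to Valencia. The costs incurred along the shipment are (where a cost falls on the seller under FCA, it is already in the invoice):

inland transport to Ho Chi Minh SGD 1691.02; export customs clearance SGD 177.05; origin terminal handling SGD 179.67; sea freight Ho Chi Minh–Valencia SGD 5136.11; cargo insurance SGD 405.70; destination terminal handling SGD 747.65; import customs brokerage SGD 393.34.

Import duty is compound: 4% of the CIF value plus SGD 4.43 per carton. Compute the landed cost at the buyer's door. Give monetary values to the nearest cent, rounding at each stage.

FCA: the seller delivers export-cleared goods to the carrier; the buyer bears costs from that point.
Already in the invoice (seller's account under FCA): inland to port, export clearance — exclude.
CIF value = FCA price + origin terminal + freight + insurance = 439797.04 + 179.67 + 5136.11 + 405.70 = 445518.52
Ad valorem component: 445518.52 × 4% = 17820.74
Specific component: 9058 × 4.43 = 40126.94
Import duty = 17820.74 + 40126.94 = 57947.68
Buyer bears: origin terminal 179.67 + freight 5136.11 + insurance 405.70 + destination terminal 747.65 + brokerage 393.34 + duty 57947.68 = 64810.15
Landed cost = invoice 439797.04 + 64810.15 = 504607.19

Total landed cost: SGD 504607.19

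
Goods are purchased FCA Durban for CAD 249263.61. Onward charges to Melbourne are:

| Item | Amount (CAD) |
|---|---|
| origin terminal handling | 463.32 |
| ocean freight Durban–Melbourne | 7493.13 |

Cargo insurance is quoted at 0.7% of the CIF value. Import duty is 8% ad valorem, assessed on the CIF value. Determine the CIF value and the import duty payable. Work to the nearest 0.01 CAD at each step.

Let C be the CIF value. C = FCA price + pre-shipment costs + freight + 0.7% × C
C − 0.7% × C = 249263.61 + 463.32 + 7493.13
0.993 × C = 257220.06
C = 257220.06 / 0.993 = 259033.29
Insurance premium = 0.7% × 259033.29 = 1813.23
Import duty = 259033.29 × 8% = 20722.66

CIF value: CAD 259033.29; import duty: CAD 20722.66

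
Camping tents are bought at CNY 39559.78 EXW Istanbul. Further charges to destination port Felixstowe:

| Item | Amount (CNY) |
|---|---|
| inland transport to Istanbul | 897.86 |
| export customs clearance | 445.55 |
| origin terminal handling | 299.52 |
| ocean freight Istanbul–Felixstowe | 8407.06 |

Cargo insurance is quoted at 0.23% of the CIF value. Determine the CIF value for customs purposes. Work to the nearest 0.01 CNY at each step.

CIF value: CNY 49724.14

Let C be the CIF value. C = EXW price + pre-shipment costs + freight + 0.23% × C
C − 0.23% × C = 39559.78 + 897.86 + 445.55 + 299.52 + 8407.06
0.9977 × C = 49609.77
C = 49609.77 / 0.9977 = 49724.14
Insurance premium = 0.23% × 49724.14 = 114.37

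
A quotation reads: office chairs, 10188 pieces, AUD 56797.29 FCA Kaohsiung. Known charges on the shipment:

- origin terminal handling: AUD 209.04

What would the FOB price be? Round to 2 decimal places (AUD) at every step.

From FCA to FOB, the seller additionally bears: origin terminal.
FOB price = 56797.29 + 209.04 = 57006.33

FOB price: AUD 57006.33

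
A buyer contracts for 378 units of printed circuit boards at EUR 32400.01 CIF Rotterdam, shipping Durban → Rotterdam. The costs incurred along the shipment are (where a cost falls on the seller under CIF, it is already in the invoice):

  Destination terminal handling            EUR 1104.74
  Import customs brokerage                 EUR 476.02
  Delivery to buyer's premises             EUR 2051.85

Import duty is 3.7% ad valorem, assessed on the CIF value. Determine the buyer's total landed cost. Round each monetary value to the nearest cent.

CIF: the seller pays costs through ocean freight and marine insurance to the destination port.
The CIF price already equals the CIF value: 32400.01
Import duty = 32400.01 × 3.7% = 1198.80
Buyer bears: destination terminal 1104.74 + brokerage 476.02 + delivery 2051.85 + duty 1198.80 = 4831.41
Landed cost = invoice 32400.01 + 4831.41 = 37231.42

Total landed cost: EUR 37231.42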